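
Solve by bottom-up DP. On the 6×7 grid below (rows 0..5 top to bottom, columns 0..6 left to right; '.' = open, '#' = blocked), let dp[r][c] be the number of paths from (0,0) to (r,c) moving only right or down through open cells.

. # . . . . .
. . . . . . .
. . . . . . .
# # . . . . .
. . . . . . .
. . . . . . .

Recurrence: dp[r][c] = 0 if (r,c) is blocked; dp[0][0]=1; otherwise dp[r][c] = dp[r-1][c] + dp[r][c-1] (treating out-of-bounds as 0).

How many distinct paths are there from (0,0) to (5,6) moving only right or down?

r\c   0   1   2   3   4   5   6
  0   1   0   0   0   0   0   0
  1   1   1   1   1   1   1   1
  2   1   2   3   4   5   6   7
  3   0   0   3   7  12  18  25
  4   0   0   3  10  22  40  65
  5   0   0   3  13  35  75 140

140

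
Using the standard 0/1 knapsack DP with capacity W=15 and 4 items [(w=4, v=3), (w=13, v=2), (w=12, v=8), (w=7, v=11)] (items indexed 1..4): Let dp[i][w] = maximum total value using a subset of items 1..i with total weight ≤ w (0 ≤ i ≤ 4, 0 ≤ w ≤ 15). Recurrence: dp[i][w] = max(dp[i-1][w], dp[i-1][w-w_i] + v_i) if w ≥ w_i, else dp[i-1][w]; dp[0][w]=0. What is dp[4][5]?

3

i\w   0   1   2   3   4   5   6   7   8   9  10  11  12  13  14  15
  0   0   0   0   0   0   0   0   0   0   0   0   0   0   0   0   0
  1   0   0   0   0   3   3   3   3   3   3   3   3   3   3   3   3
  2   0   0   0   0   3   3   3   3   3   3   3   3   3   3   3   3
  3   0   0   0   0   3   3   3   3   3   3   3   3   8   8   8   8
  4   0   0   0   0   3   3   3  11  11  11  11  14  14  14  14  14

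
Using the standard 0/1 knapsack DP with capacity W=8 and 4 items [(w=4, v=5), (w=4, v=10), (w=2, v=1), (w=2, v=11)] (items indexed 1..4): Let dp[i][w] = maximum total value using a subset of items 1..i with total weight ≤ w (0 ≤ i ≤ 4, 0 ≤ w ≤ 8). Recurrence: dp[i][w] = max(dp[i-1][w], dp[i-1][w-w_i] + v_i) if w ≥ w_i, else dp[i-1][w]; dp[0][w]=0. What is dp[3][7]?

i\w   0   1   2   3   4   5   6   7   8
  0   0   0   0   0   0   0   0   0   0
  1   0   0   0   0   5   5   5   5   5
  2   0   0   0   0  10  10  10  10  15
  3   0   0   1   1  10  10  11  11  15
  4   0   0  11  11  12  12  21  21  22

11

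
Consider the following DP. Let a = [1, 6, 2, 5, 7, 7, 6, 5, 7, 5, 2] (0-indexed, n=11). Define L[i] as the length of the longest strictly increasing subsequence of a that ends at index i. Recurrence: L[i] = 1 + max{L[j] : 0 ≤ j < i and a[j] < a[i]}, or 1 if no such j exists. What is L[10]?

2

   i    0    1    2    3    4    5    6    7    8    9   10
a[i]    1    6    2    5    7    7    6    5    7    5    2
L[i]    1    2    2    3    4    4    4    3    5    3    2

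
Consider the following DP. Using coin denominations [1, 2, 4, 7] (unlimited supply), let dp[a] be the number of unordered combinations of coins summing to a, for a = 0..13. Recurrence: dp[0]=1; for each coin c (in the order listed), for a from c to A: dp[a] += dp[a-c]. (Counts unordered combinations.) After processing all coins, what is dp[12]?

after  coin     0     1     2     3     4     5     6     7     8     9    10    11    12    13
          1     1     1     1     1     1     1     1     1     1     1     1     1     1     1
          2     1     1     2     2     3     3     4     4     5     5     6     6     7     7
          4     1     1     2     2     4     4     6     6     9     9    12    12    16    16
          7     1     1     2     2     4     4     6     7    10    11    14    16    20    22

20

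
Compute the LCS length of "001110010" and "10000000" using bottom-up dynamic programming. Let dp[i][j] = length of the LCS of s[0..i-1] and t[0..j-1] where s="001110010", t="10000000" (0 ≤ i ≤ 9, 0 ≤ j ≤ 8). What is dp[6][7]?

   ''  1  0  0  0  0  0  0  0
''  0  0  0  0  0  0  0  0  0
 0  0  0  1  1  1  1  1  1  1
 0  0  0  1  2  2  2  2  2  2
 1  0  1  1  2  2  2  2  2  2
 1  0  1  1  2  2  2  2  2  2
 1  0  1  1  2  2  2  2  2  2
 0  0  1  2  2  3  3  3  3  3
 0  0  1  2  3  3  4  4  4  4
 1  0  1  2  3  3  4  4  4  4
 0  0  1  2  3  4  4  5  5  5

3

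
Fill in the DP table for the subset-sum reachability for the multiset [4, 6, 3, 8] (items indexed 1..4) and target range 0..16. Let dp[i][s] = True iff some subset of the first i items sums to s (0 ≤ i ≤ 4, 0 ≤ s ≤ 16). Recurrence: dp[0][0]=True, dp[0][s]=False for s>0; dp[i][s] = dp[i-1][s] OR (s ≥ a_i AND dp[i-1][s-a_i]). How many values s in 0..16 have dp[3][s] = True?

8

i\s   0   1   2   3   4   5   6   7   8   9  10  11  12  13  14  15  16
  0   T   F   F   F   F   F   F   F   F   F   F   F   F   F   F   F   F
  1   T   F   F   F   T   F   F   F   F   F   F   F   F   F   F   F   F
  2   T   F   F   F   T   F   T   F   F   F   T   F   F   F   F   F   F
  3   T   F   F   T   T   F   T   T   F   T   T   F   F   T   F   F   F
  4   T   F   F   T   T   F   T   T   T   T   T   T   T   T   T   T   F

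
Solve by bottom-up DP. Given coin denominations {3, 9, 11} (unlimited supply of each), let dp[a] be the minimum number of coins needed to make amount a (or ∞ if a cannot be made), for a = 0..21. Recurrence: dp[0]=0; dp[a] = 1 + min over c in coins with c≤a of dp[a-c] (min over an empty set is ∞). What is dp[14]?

 a  0  1  2  3  4  5  6  7  8  9 10 11 12 13 14 15 16 17 18 19 20 21
dp  0  -  -  1  -  -  2  -  -  1  -  1  2  -  2  3  -  3  2  -  2  3
(- denotes ∞ / unreachable)

2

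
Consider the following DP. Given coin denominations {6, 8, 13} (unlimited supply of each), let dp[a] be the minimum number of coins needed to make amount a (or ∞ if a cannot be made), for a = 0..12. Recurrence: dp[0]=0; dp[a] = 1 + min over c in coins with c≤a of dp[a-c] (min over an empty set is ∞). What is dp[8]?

 a  0  1  2  3  4  5  6  7  8  9 10 11 12
dp  0  -  -  -  -  -  1  -  1  -  -  -  2
(- denotes ∞ / unreachable)

1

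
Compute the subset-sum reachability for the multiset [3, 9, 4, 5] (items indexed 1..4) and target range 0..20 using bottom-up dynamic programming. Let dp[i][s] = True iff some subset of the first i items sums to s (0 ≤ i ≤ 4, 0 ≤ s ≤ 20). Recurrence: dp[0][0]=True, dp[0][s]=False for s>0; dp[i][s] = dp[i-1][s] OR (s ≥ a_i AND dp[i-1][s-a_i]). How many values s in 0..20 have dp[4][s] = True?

13

i\s   0   1   2   3   4   5   6   7   8   9  10  11  12  13  14  15  16  17  18  19  20
  0   T   F   F   F   F   F   F   F   F   F   F   F   F   F   F   F   F   F   F   F   F
  1   T   F   F   T   F   F   F   F   F   F   F   F   F   F   F   F   F   F   F   F   F
  2   T   F   F   T   F   F   F   F   F   T   F   F   T   F   F   F   F   F   F   F   F
  3   T   F   F   T   T   F   F   T   F   T   F   F   T   T   F   F   T   F   F   F   F
  4   T   F   F   T   T   T   F   T   T   T   F   F   T   T   T   F   T   T   T   F   F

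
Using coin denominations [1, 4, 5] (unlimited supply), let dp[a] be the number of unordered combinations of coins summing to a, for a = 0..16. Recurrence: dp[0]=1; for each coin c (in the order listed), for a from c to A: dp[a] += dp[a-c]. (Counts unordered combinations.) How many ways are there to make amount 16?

after  coin     0     1     2     3     4     5     6     7     8     9    10    11    12    13    14    15    16
          1     1     1     1     1     1     1     1     1     1     1     1     1     1     1     1     1     1
          4     1     1     1     1     2     2     2     2     3     3     3     3     4     4     4     4     5
          5     1     1     1     1     2     3     3     3     4     5     6     6     7     8     9    10    11

11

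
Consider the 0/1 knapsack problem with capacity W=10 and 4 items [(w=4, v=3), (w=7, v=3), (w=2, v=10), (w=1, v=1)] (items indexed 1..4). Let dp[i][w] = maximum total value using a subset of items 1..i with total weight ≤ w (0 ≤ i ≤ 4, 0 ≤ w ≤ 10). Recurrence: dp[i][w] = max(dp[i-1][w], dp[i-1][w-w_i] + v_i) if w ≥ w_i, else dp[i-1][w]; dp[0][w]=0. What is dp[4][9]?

14

i\w   0   1   2   3   4   5   6   7   8   9  10
  0   0   0   0   0   0   0   0   0   0   0   0
  1   0   0   0   0   3   3   3   3   3   3   3
  2   0   0   0   0   3   3   3   3   3   3   3
  3   0   0  10  10  10  10  13  13  13  13  13
  4   0   1  10  11  11  11  13  14  14  14  14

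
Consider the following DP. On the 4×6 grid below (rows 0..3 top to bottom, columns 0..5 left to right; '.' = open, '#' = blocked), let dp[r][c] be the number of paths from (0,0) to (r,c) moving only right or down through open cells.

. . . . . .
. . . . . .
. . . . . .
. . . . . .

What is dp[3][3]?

r\c   0   1   2   3   4   5
  0   1   1   1   1   1   1
  1   1   2   3   4   5   6
  2   1   3   6  10  15  21
  3   1   4  10  20  35  56

20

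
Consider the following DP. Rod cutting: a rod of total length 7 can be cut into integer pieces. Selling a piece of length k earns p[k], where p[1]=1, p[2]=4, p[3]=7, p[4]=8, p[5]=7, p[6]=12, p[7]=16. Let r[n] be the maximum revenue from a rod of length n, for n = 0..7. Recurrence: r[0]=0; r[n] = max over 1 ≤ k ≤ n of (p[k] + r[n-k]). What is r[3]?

   n    0    1    2    3    4    5    6    7
r[n]    0    1    4    7    8   11   14   16

7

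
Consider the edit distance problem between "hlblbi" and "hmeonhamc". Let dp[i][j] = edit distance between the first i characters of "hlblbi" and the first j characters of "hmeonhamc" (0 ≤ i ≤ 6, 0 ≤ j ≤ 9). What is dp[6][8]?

   ''  h  m  e  o  n  h  a  m  c
''  0  1  2  3  4  5  6  7  8  9
 h  1  0  1  2  3  4  5  6  7  8
 l  2  1  1  2  3  4  5  6  7  8
 b  3  2  2  2  3  4  5  6  7  8
 l  4  3  3  3  3  4  5  6  7  8
 b  5  4  4  4  4  4  5  6  7  8
 i  6  5  5  5  5  5  5  6  7  8

7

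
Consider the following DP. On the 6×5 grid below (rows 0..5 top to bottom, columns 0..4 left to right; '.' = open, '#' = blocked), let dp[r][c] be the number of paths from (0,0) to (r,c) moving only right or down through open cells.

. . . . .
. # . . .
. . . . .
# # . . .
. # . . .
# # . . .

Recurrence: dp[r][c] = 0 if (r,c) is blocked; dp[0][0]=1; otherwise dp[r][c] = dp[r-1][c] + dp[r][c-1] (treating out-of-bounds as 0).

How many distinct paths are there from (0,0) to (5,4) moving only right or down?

r\c   0   1   2   3   4
  0   1   1   1   1   1
  1   1   0   1   2   3
  2   1   1   2   4   7
  3   0   0   2   6  13
  4   0   0   2   8  21
  5   0   0   2  10  31

31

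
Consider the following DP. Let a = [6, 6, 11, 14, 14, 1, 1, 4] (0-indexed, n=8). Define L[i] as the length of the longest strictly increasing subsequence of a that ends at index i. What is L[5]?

   i    0    1    2    3    4    5    6    7
a[i]    6    6   11   14   14    1    1    4
L[i]    1    1    2    3    3    1    1    2

1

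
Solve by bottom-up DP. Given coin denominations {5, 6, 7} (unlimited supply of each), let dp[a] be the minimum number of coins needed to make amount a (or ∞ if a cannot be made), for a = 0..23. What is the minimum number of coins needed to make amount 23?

 a  0  1  2  3  4  5  6  7  8  9 10 11 12 13 14 15 16 17 18 19 20 21 22 23
dp  0  -  -  -  -  1  1  1  -  -  2  2  2  2  2  3  3  3  3  3  3  3  4  4
(- denotes ∞ / unreachable)

4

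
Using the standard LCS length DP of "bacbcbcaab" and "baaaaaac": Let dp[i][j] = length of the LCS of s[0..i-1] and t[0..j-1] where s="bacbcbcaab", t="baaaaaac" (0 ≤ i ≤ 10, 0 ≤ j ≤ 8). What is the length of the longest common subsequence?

4

   ''  b  a  a  a  a  a  a  c
''  0  0  0  0  0  0  0  0  0
 b  0  1  1  1  1  1  1  1  1
 a  0  1  2  2  2  2  2  2  2
 c  0  1  2  2  2  2  2  2  3
 b  0  1  2  2  2  2  2  2  3
 c  0  1  2  2  2  2  2  2  3
 b  0  1  2  2  2  2  2  2  3
 c  0  1  2  2  2  2  2  2  3
 a  0  1  2  3  3  3  3  3  3
 a  0  1  2  3  4  4  4  4  4
 b  0  1  2  3  4  4  4  4  4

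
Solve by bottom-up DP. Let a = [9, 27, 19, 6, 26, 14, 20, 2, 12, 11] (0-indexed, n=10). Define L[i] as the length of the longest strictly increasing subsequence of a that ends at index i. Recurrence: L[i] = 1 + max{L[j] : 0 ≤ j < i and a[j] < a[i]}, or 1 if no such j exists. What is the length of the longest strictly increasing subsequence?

3

   i    0    1    2    3    4    5    6    7    8    9
a[i]    9   27   19    6   26   14   20    2   12   11
L[i]    1    2    2    1    3    2    3    1    2    2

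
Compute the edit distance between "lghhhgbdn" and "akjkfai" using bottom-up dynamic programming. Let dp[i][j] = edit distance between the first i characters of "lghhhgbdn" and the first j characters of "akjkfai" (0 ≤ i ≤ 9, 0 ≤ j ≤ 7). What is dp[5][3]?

5

   ''  a  k  j  k  f  a  i
''  0  1  2  3  4  5  6  7
 l  1  1  2  3  4  5  6  7
 g  2  2  2  3  4  5  6  7
 h  3  3  3  3  4  5  6  7
 h  4  4  4  4  4  5  6  7
 h  5  5  5  5  5  5  6  7
 g  6  6  6  6  6  6  6  7
 b  7  7  7  7  7  7  7  7
 d  8  8  8  8  8  8  8  8
 n  9  9  9  9  9  9  9  9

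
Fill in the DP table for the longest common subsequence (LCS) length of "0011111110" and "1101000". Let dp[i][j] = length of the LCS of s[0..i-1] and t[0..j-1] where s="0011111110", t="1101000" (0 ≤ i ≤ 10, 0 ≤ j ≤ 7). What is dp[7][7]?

   ''  1  1  0  1  0  0  0
''  0  0  0  0  0  0  0  0
 0  0  0  0  1  1  1  1  1
 0  0  0  0  1  1  2  2  2
 1  0  1  1  1  2  2  2  2
 1  0  1  2  2  2  2  2  2
 1  0  1  2  2  3  3  3  3
 1  0  1  2  2  3  3  3  3
 1  0  1  2  2  3  3  3  3
 1  0  1  2  2  3  3  3  3
 1  0  1  2  2  3  3  3  3
 0  0  1  2  3  3  4  4  4

3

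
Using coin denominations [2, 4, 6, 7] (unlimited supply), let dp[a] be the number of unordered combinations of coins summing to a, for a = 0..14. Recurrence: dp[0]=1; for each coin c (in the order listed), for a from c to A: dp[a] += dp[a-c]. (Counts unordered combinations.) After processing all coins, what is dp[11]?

2

after  coin     0     1     2     3     4     5     6     7     8     9    10    11    12    13    14
          2     1     0     1     0     1     0     1     0     1     0     1     0     1     0     1
          4     1     0     1     0     2     0     2     0     3     0     3     0     4     0     4
          6     1     0     1     0     2     0     3     0     4     0     5     0     7     0     8
          7     1     0     1     0     2     0     3     1     4     1     5     2     7     3     9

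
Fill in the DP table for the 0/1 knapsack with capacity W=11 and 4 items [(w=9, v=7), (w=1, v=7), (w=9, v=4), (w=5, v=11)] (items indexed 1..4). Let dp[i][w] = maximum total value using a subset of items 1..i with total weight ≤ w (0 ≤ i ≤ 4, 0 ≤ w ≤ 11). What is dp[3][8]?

i\w   0   1   2   3   4   5   6   7   8   9  10  11
  0   0   0   0   0   0   0   0   0   0   0   0   0
  1   0   0   0   0   0   0   0   0   0   7   7   7
  2   0   7   7   7   7   7   7   7   7   7  14  14
  3   0   7   7   7   7   7   7   7   7   7  14  14
  4   0   7   7   7   7  11  18  18  18  18  18  18

7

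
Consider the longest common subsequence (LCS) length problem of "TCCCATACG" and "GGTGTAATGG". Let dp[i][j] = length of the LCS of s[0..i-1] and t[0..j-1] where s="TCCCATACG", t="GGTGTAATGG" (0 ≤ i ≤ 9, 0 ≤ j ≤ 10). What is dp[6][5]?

2

   ''  G  G  T  G  T  A  A  T  G  G
''  0  0  0  0  0  0  0  0  0  0  0
 T  0  0  0  1  1  1  1  1  1  1  1
 C  0  0  0  1  1  1  1  1  1  1  1
 C  0  0  0  1  1  1  1  1  1  1  1
 C  0  0  0  1  1  1  1  1  1  1  1
 A  0  0  0  1  1  1  2  2  2  2  2
 T  0  0  0  1  1  2  2  2  3  3  3
 A  0  0  0  1  1  2  3  3  3  3  3
 C  0  0  0  1  1  2  3  3  3  3  3
 G  0  1  1  1  2  2  3  3  3  4  4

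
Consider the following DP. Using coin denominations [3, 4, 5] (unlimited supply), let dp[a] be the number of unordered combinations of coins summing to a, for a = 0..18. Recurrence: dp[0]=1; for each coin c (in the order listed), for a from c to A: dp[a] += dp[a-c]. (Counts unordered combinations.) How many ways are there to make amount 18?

5

after  coin     0     1     2     3     4     5     6     7     8     9    10    11    12    13    14    15    16    17    18
          3     1     0     0     1     0     0     1     0     0     1     0     0     1     0     0     1     0     0     1
          4     1     0     0     1     1     0     1     1     1     1     1     1     2     1     1     2     2     1     2
          5     1     0     0     1     1     1     1     1     2     2     2     2     3     3     3     4     4     4     5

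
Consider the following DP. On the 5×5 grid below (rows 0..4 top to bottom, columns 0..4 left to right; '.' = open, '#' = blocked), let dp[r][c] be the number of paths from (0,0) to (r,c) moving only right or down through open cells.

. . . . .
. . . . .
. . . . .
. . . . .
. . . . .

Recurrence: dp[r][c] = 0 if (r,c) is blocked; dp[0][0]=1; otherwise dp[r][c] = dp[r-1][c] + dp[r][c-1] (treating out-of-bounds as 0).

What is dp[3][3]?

r\c   0   1   2   3   4
  0   1   1   1   1   1
  1   1   2   3   4   5
  2   1   3   6  10  15
  3   1   4  10  20  35
  4   1   5  15  35  70

20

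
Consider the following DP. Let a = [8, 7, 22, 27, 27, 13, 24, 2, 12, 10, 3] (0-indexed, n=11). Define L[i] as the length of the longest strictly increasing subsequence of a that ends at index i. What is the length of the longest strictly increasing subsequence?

3

   i    0    1    2    3    4    5    6    7    8    9   10
a[i]    8    7   22   27   27   13   24    2   12   10    3
L[i]    1    1    2    3    3    2    3    1    2    2    2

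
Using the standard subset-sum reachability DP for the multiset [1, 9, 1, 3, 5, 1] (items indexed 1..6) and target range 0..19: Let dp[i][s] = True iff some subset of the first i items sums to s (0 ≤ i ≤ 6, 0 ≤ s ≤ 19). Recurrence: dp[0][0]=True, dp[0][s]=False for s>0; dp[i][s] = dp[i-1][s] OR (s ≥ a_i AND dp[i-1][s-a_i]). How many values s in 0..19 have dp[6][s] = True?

i\s   0   1   2   3   4   5   6   7   8   9  10  11  12  13  14  15  16  17  18  19
  0   T   F   F   F   F   F   F   F   F   F   F   F   F   F   F   F   F   F   F   F
  1   T   T   F   F   F   F   F   F   F   F   F   F   F   F   F   F   F   F   F   F
  2   T   T   F   F   F   F   F   F   F   T   T   F   F   F   F   F   F   F   F   F
  3   T   T   T   F   F   F   F   F   F   T   T   T   F   F   F   F   F   F   F   F
  4   T   T   T   T   T   T   F   F   F   T   T   T   T   T   T   F   F   F   F   F
  5   T   T   T   T   T   T   T   T   T   T   T   T   T   T   T   T   T   T   T   T
  6   T   T   T   T   T   T   T   T   T   T   T   T   T   T   T   T   T   T   T   T

20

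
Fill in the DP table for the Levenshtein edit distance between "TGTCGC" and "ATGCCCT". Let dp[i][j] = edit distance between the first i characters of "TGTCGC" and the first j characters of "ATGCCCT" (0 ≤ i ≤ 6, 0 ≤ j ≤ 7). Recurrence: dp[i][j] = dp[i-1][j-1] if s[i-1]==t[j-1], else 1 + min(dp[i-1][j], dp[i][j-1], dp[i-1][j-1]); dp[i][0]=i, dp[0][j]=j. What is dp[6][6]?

   ''  A  T  G  C  C  C  T
''  0  1  2  3  4  5  6  7
 T  1  1  1  2  3  4  5  6
 G  2  2  2  1  2  3  4  5
 T  3  3  2  2  2  3  4  4
 C  4  4  3  3  2  2  3  4
 G  5  5  4  3  3  3  3  4
 C  6  6  5  4  3  3  3  4

3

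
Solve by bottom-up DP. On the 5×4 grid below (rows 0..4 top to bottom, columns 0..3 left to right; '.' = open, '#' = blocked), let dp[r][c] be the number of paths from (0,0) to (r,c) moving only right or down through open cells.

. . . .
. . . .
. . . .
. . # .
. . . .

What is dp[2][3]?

r\c   0   1   2   3
  0   1   1   1   1
  1   1   2   3   4
  2   1   3   6  10
  3   1   4   0  10
  4   1   5   5  15

10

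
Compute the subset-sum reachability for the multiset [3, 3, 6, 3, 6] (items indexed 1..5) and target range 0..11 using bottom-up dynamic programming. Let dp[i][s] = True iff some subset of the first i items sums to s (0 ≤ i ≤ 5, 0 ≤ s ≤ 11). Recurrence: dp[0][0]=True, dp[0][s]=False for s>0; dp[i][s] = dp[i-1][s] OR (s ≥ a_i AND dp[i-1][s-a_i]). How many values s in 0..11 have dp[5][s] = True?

i\s   0   1   2   3   4   5   6   7   8   9  10  11
  0   T   F   F   F   F   F   F   F   F   F   F   F
  1   T   F   F   T   F   F   F   F   F   F   F   F
  2   T   F   F   T   F   F   T   F   F   F   F   F
  3   T   F   F   T   F   F   T   F   F   T   F   F
  4   T   F   F   T   F   F   T   F   F   T   F   F
  5   T   F   F   T   F   F   T   F   F   T   F   F

4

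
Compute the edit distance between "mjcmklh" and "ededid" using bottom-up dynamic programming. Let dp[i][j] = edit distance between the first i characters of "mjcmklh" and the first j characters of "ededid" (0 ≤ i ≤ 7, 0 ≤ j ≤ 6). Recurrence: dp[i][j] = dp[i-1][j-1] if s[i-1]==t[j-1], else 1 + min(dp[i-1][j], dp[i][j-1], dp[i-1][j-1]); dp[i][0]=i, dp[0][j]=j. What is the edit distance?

   ''  e  d  e  d  i  d
''  0  1  2  3  4  5  6
 m  1  1  2  3  4  5  6
 j  2  2  2  3  4  5  6
 c  3  3  3  3  4  5  6
 m  4  4  4  4  4  5  6
 k  5  5  5  5  5  5  6
 l  6  6  6  6  6  6  6
 h  7  7  7  7  7  7  7

7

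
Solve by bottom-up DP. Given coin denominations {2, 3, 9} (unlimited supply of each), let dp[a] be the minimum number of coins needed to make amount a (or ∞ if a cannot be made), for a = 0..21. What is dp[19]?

 a  0  1  2  3  4  5  6  7  8  9 10 11 12 13 14 15 16 17 18 19 20 21
dp  0  -  1  1  2  2  2  3  3  1  4  2  2  3  3  3  4  4  2  5  3  3
(- denotes ∞ / unreachable)

5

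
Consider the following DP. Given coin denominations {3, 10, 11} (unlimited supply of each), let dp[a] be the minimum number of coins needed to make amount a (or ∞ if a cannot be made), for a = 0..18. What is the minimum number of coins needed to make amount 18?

6

 a  0  1  2  3  4  5  6  7  8  9 10 11 12 13 14 15 16 17 18
dp  0  -  -  1  -  -  2  -  -  3  1  1  4  2  2  5  3  3  6
(- denotes ∞ / unreachable)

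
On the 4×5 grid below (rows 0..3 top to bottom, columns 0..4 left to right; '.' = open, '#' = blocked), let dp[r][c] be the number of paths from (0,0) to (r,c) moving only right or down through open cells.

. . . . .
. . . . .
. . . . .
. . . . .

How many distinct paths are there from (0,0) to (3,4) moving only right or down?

r\c   0   1   2   3   4
  0   1   1   1   1   1
  1   1   2   3   4   5
  2   1   3   6  10  15
  3   1   4  10  20  35

35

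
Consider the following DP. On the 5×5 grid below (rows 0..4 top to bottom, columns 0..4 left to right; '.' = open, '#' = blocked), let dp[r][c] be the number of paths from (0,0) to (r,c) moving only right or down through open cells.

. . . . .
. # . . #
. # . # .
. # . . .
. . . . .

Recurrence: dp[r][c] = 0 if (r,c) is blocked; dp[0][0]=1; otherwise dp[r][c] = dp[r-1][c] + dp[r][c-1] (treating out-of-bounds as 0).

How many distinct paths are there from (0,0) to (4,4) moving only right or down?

4

r\c   0   1   2   3   4
  0   1   1   1   1   1
  1   1   0   1   2   0
  2   1   0   1   0   0
  3   1   0   1   1   1
  4   1   1   2   3   4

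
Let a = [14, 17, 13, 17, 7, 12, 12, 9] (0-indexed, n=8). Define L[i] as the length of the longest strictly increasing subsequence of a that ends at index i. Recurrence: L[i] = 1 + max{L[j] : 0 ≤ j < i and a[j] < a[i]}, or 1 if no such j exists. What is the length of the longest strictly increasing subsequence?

   i    0    1    2    3    4    5    6    7
a[i]   14   17   13   17    7   12   12    9
L[i]    1    2    1    2    1    2    2    2

2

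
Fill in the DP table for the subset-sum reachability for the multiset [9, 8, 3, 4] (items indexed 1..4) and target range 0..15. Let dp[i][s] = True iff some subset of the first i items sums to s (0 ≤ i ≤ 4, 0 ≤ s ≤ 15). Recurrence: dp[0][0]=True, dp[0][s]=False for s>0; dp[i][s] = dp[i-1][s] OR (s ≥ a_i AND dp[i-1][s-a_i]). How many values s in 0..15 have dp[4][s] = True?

10

i\s   0   1   2   3   4   5   6   7   8   9  10  11  12  13  14  15
  0   T   F   F   F   F   F   F   F   F   F   F   F   F   F   F   F
  1   T   F   F   F   F   F   F   F   F   T   F   F   F   F   F   F
  2   T   F   F   F   F   F   F   F   T   T   F   F   F   F   F   F
  3   T   F   F   T   F   F   F   F   T   T   F   T   T   F   F   F
  4   T   F   F   T   T   F   F   T   T   T   F   T   T   T   F   T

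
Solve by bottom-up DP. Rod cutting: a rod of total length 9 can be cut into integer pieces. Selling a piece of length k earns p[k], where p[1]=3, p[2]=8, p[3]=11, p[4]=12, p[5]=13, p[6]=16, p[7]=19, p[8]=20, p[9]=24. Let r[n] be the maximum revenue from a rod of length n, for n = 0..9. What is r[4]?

   n    0    1    2    3    4    5    6    7    8    9
r[n]    0    3    8   11   16   19   24   27   32   35

16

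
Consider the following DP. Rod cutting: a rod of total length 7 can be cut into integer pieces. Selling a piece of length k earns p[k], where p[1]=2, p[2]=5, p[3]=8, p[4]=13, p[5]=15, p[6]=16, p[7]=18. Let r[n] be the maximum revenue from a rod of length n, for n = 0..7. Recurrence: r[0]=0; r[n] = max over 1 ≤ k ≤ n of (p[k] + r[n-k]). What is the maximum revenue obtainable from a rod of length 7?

   n    0    1    2    3    4    5    6    7
r[n]    0    2    5    8   13   15   18   21

21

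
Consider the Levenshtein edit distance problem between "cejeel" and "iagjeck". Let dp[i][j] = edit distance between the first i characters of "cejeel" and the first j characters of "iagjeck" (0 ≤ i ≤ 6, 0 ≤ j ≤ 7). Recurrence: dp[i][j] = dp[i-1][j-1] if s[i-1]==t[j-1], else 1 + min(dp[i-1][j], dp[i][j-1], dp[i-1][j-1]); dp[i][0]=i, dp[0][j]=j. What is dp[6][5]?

   ''  i  a  g  j  e  c  k
''  0  1  2  3  4  5  6  7
 c  1  1  2  3  4  5  5  6
 e  2  2  2  3  4  4  5  6
 j  3  3  3  3  3  4  5  6
 e  4  4  4  4  4  3  4  5
 e  5  5  5  5  5  4  4  5
 l  6  6  6  6  6  5  5  5

5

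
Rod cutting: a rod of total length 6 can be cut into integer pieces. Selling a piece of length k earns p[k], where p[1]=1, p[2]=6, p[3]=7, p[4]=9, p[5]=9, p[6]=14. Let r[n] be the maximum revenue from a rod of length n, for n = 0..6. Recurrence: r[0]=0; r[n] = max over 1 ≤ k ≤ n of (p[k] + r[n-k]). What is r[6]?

18

   n    0    1    2    3    4    5    6
r[n]    0    1    6    7   12   13   18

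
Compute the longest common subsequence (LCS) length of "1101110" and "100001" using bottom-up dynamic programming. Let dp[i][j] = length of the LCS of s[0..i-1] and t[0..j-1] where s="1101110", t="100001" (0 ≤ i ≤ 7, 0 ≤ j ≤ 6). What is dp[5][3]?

   ''  1  0  0  0  0  1
''  0  0  0  0  0  0  0
 1  0  1  1  1  1  1  1
 1  0  1  1  1  1  1  2
 0  0  1  2  2  2  2  2
 1  0  1  2  2  2  2  3
 1  0  1  2  2  2  2  3
 1  0  1  2  2  2  2  3
 0  0  1  2  3  3  3  3

2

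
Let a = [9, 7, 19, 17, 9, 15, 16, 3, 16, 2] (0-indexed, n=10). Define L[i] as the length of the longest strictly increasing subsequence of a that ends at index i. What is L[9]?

   i    0    1    2    3    4    5    6    7    8    9
a[i]    9    7   19   17    9   15   16    3   16    2
L[i]    1    1    2    2    2    3    4    1    4    1

1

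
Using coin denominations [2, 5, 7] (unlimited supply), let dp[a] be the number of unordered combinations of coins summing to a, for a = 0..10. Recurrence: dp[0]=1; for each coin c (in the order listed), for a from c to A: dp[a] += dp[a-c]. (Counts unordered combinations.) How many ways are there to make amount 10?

2

after  coin     0     1     2     3     4     5     6     7     8     9    10
          2     1     0     1     0     1     0     1     0     1     0     1
          5     1     0     1     0     1     1     1     1     1     1     2
          7     1     0     1     0     1     1     1     2     1     2     2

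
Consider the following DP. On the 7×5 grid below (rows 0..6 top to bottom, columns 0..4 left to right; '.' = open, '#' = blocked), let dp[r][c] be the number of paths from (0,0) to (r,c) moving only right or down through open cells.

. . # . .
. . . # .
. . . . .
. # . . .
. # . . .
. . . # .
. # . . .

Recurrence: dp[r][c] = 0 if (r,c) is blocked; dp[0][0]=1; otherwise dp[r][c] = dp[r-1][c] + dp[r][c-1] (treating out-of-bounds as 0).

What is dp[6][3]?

6

r\c   0   1   2   3   4
  0   1   1   0   0   0
  1   1   2   2   0   0
  2   1   3   5   5   5
  3   1   0   5  10  15
  4   1   0   5  15  30
  5   1   1   6   0  30
  6   1   0   6   6  36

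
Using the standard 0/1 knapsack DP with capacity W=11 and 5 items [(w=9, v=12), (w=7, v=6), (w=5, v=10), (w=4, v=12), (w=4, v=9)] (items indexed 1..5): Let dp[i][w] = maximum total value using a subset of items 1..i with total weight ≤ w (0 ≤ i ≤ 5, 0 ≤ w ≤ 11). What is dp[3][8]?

i\w   0   1   2   3   4   5   6   7   8   9  10  11
  0   0   0   0   0   0   0   0   0   0   0   0   0
  1   0   0   0   0   0   0   0   0   0  12  12  12
  2   0   0   0   0   0   0   0   6   6  12  12  12
  3   0   0   0   0   0  10  10  10  10  12  12  12
  4   0   0   0   0  12  12  12  12  12  22  22  22
  5   0   0   0   0  12  12  12  12  21  22  22  22

10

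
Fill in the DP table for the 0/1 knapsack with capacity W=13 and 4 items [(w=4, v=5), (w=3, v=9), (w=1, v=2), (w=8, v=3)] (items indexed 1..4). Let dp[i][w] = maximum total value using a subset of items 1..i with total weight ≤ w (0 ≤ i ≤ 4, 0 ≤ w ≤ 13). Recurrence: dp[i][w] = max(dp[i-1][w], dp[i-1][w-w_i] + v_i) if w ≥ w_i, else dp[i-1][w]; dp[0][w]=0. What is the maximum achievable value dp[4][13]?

i\w   0   1   2   3   4   5   6   7   8   9  10  11  12  13
  0   0   0   0   0   0   0   0   0   0   0   0   0   0   0
  1   0   0   0   0   5   5   5   5   5   5   5   5   5   5
  2   0   0   0   9   9   9   9  14  14  14  14  14  14  14
  3   0   2   2   9  11  11  11  14  16  16  16  16  16  16
  4   0   2   2   9  11  11  11  14  16  16  16  16  16  16

16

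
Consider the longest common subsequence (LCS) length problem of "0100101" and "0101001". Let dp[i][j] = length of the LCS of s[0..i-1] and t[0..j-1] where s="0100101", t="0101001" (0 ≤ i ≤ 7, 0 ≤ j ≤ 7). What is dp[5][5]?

   ''  0  1  0  1  0  0  1
''  0  0  0  0  0  0  0  0
 0  0  1  1  1  1  1  1  1
 1  0  1  2  2  2  2  2  2
 0  0  1  2  3  3  3  3  3
 0  0  1  2  3  3  4  4  4
 1  0  1  2  3  4  4  4  5
 0  0  1  2  3  4  5  5  5
 1  0  1  2  3  4  5  5  6

4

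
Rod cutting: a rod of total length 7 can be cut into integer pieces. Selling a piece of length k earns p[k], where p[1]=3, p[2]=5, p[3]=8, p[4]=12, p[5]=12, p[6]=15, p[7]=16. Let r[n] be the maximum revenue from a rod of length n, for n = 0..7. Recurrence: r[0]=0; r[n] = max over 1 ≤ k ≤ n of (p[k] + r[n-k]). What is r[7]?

   n    0    1    2    3    4    5    6    7
r[n]    0    3    6    9   12   15   18   21

21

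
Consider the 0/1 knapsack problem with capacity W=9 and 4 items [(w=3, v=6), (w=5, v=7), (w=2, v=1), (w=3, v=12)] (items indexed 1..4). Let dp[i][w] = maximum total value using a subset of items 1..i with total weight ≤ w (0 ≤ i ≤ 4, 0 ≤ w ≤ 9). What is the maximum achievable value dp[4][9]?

19

i\w   0   1   2   3   4   5   6   7   8   9
  0   0   0   0   0   0   0   0   0   0   0
  1   0   0   0   6   6   6   6   6   6   6
  2   0   0   0   6   6   7   7   7  13  13
  3   0   0   1   6   6   7   7   8  13  13
  4   0   0   1  12  12  13  18  18  19  19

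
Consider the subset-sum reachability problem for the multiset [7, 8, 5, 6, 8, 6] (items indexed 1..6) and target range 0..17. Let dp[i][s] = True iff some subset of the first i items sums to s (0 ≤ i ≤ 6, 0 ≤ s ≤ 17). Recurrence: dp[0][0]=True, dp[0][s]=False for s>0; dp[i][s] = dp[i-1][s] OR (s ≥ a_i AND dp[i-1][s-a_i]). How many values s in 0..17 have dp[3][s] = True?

7

i\s   0   1   2   3   4   5   6   7   8   9  10  11  12  13  14  15  16  17
  0   T   F   F   F   F   F   F   F   F   F   F   F   F   F   F   F   F   F
  1   T   F   F   F   F   F   F   T   F   F   F   F   F   F   F   F   F   F
  2   T   F   F   F   F   F   F   T   T   F   F   F   F   F   F   T   F   F
  3   T   F   F   F   F   T   F   T   T   F   F   F   T   T   F   T   F   F
  4   T   F   F   F   F   T   T   T   T   F   F   T   T   T   T   T   F   F
  5   T   F   F   F   F   T   T   T   T   F   F   T   T   T   T   T   T   F
  6   T   F   F   F   F   T   T   T   T   F   F   T   T   T   T   T   T   T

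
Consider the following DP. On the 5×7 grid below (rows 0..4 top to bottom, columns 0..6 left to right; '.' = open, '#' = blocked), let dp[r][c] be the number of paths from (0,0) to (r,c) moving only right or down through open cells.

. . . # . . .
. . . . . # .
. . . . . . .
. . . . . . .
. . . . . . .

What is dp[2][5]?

12

r\c   0   1   2   3   4   5   6
  0   1   1   1   0   0   0   0
  1   1   2   3   3   3   0   0
  2   1   3   6   9  12  12  12
  3   1   4  10  19  31  43  55
  4   1   5  15  34  65 108 163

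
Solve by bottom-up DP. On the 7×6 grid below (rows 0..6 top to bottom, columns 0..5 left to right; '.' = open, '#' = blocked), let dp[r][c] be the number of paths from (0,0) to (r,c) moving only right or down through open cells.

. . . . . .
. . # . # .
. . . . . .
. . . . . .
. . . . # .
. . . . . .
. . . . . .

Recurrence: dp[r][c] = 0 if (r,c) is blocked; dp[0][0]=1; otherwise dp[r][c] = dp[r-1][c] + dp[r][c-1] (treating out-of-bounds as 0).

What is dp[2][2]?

r\c   0   1   2   3   4   5
  0   1   1   1   1   1   1
  1   1   2   0   1   0   1
  2   1   3   3   4   4   5
  3   1   4   7  11  15  20
  4   1   5  12  23   0  20
  5   1   6  18  41  41  61
  6   1   7  25  66 107 168

3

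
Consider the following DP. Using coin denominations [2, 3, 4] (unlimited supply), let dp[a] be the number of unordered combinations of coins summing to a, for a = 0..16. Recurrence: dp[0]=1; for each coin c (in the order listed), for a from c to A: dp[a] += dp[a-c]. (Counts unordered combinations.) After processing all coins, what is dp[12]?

7

after  coin     0     1     2     3     4     5     6     7     8     9    10    11    12    13    14    15    16
          2     1     0     1     0     1     0     1     0     1     0     1     0     1     0     1     0     1
          3     1     0     1     1     1     1     2     1     2     2     2     2     3     2     3     3     3
          4     1     0     1     1     2     1     3     2     4     3     5     4     7     5     8     7    10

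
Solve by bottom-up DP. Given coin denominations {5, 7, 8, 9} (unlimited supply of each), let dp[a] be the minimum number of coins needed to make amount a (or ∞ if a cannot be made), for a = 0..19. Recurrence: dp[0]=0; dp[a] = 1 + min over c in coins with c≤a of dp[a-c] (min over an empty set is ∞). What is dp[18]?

 a  0  1  2  3  4  5  6  7  8  9 10 11 12 13 14 15 16 17 18 19
dp  0  -  -  -  -  1  -  1  1  1  2  -  2  2  2  2  2  2  2  3
(- denotes ∞ / unreachable)

2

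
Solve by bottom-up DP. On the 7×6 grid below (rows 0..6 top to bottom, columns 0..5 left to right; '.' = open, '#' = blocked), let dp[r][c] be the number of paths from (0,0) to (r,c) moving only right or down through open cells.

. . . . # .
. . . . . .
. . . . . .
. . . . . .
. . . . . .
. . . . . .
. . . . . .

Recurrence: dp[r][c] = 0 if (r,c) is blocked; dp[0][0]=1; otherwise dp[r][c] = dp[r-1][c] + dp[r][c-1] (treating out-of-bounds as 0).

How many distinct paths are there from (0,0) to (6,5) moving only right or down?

455

r\c   0   1   2   3   4   5
  0   1   1   1   1   0   0
  1   1   2   3   4   4   4
  2   1   3   6  10  14  18
  3   1   4  10  20  34  52
  4   1   5  15  35  69 121
  5   1   6  21  56 125 246
  6   1   7  28  84 209 455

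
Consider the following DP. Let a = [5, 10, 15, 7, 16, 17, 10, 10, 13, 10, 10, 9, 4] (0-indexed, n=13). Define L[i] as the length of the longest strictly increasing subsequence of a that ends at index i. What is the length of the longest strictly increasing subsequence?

5

   i    0    1    2    3    4    5    6    7    8    9   10   11   12
a[i]    5   10   15    7   16   17   10   10   13   10   10    9    4
L[i]    1    2    3    2    4    5    3    3    4    3    3    3    1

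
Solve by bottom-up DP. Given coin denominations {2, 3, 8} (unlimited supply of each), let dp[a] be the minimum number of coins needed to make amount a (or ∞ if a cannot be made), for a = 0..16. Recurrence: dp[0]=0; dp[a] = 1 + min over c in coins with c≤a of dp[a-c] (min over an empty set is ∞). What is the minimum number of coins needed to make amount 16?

 a  0  1  2  3  4  5  6  7  8  9 10 11 12 13 14 15 16
dp  0  -  1  1  2  2  2  3  1  3  2  2  3  3  3  4  2
(- denotes ∞ / unreachable)

2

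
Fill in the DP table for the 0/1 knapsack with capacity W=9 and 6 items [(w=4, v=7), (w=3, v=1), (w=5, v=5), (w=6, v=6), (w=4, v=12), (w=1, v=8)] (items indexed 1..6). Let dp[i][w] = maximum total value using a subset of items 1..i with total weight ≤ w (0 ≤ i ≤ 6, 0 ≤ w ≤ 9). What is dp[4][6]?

7

i\w   0   1   2   3   4   5   6   7   8   9
  0   0   0   0   0   0   0   0   0   0   0
  1   0   0   0   0   7   7   7   7   7   7
  2   0   0   0   1   7   7   7   8   8   8
  3   0   0   0   1   7   7   7   8   8  12
  4   0   0   0   1   7   7   7   8   8  12
  5   0   0   0   1  12  12  12  13  19  19
  6   0   8   8   8  12  20  20  20  21  27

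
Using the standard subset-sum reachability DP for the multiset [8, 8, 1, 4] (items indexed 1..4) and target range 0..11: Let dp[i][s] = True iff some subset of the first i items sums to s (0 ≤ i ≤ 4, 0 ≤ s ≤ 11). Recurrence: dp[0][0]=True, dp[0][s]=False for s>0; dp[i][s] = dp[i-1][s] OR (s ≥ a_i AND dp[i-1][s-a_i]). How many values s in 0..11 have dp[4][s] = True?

6

i\s   0   1   2   3   4   5   6   7   8   9  10  11
  0   T   F   F   F   F   F   F   F   F   F   F   F
  1   T   F   F   F   F   F   F   F   T   F   F   F
  2   T   F   F   F   F   F   F   F   T   F   F   F
  3   T   T   F   F   F   F   F   F   T   T   F   F
  4   T   T   F   F   T   T   F   F   T   T   F   F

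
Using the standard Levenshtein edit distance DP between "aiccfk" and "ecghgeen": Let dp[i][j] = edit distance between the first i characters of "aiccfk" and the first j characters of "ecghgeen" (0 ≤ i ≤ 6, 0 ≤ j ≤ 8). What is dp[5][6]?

   ''  e  c  g  h  g  e  e  n
''  0  1  2  3  4  5  6  7  8
 a  1  1  2  3  4  5  6  7  8
 i  2  2  2  3  4  5  6  7  8
 c  3  3  2  3  4  5  6  7  8
 c  4  4  3  3  4  5  6  7  8
 f  5  5  4  4  4  5  6  7  8
 k  6  6  5  5  5  5  6  7  8

6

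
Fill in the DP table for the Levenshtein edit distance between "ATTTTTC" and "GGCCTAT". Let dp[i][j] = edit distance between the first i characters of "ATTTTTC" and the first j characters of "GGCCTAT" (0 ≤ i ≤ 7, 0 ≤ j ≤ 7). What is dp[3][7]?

   ''  G  G  C  C  T  A  T
''  0  1  2  3  4  5  6  7
 A  1  1  2  3  4  5  5  6
 T  2  2  2  3  4  4  5  5
 T  3  3  3  3  4  4  5  5
 T  4  4  4  4  4  4  5  5
 T  5  5  5  5  5  4  5  5
 T  6  6  6  6  6  5  5  5
 C  7  7  7  6  6  6  6  6

5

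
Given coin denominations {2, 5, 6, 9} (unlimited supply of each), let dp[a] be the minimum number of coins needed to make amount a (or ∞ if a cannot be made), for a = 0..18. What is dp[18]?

2

 a  0  1  2  3  4  5  6  7  8  9 10 11 12 13 14 15 16 17 18
dp  0  -  1  -  2  1  1  2  2  1  2  2  2  3  2  2  3  3  2
(- denotes ∞ / unreachable)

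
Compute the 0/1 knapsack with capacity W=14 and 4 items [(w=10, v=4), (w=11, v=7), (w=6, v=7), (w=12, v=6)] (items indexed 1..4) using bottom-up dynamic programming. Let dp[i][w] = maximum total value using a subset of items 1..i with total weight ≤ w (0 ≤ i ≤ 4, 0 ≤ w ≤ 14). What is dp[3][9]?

7

i\w   0   1   2   3   4   5   6   7   8   9  10  11  12  13  14
  0   0   0   0   0   0   0   0   0   0   0   0   0   0   0   0
  1   0   0   0   0   0   0   0   0   0   0   4   4   4   4   4
  2   0   0   0   0   0   0   0   0   0   0   4   7   7   7   7
  3   0   0   0   0   0   0   7   7   7   7   7   7   7   7   7
  4   0   0   0   0   0   0   7   7   7   7   7   7   7   7   7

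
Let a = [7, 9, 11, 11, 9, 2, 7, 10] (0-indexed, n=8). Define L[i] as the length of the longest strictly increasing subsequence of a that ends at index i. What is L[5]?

   i    0    1    2    3    4    5    6    7
a[i]    7    9   11   11    9    2    7   10
L[i]    1    2    3    3    2    1    2    3

1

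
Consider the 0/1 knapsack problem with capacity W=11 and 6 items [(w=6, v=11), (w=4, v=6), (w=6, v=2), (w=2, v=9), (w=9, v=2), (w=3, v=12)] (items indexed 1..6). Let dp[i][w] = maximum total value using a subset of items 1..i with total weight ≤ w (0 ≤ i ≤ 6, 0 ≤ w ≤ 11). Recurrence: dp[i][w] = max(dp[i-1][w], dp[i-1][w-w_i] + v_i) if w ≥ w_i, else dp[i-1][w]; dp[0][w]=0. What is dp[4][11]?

i\w   0   1   2   3   4   5   6   7   8   9  10  11
  0   0   0   0   0   0   0   0   0   0   0   0   0
  1   0   0   0   0   0   0  11  11  11  11  11  11
  2   0   0   0   0   6   6  11  11  11  11  17  17
  3   0   0   0   0   6   6  11  11  11  11  17  17
  4   0   0   9   9   9   9  15  15  20  20  20  20
  5   0   0   9   9   9   9  15  15  20  20  20  20
  6   0   0   9  12  12  21  21  21  21  27  27  32

20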